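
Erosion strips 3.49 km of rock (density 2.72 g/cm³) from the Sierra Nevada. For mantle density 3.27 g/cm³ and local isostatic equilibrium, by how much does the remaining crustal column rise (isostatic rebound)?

2.9 km

Unloading: uplift u = e ρ_c/ρ_m = 3.49 km × 2.72/3.27 = 2.9 km.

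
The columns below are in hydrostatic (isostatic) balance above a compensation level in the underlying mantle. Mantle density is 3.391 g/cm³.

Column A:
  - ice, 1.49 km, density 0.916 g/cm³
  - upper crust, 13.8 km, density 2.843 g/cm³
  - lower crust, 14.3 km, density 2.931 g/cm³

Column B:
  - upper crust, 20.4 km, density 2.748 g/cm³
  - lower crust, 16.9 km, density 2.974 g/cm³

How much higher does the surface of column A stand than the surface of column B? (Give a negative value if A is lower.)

−0.689 km

For any compensation level in the mantle, the mantle terms cancel and isostasy reduces to e = (Σt_A − Σt_B) − (Σ(ρt)_A − Σ(ρt)_B) / ρ_m.
Σt_A = 29.59 km; Σt_B = 37.3 km; Σ(ρt)_A = 82.51154; Σ(ρt)_B = 106.3198 (in km·g/cm³).
e = (29.59 − 37.3) − (82.51154 − 106.3198) / 3.391 = −0.689 km.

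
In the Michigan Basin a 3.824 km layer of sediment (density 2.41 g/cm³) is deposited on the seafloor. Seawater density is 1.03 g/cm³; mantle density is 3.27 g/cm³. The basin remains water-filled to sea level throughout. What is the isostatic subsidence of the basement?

2.36 km

Submarine loading: the sediment displaces seawater, and the subsidence is in turn flooded, so s (ρ_m − ρ_w) = t (ρ_sed − ρ_w).
s = 3.824 km × (2.41 − 1.03) / (3.27 − 1.03) = 2.36 km.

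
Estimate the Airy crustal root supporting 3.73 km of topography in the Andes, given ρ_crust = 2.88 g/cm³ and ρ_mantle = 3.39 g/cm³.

Balancing pressure at the compensation depth: the weight of the topography is balanced by the buoyancy of the root, ρ_c h = (ρ_m − ρ_c) r.
r = h · ρ_c / (ρ_m − ρ_c) = 3.73 km × 2.88 / (3.39 − 2.88) = 21.1 km.

21.1 km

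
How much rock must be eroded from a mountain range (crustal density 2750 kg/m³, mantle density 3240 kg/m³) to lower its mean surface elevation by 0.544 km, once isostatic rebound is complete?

Net drop Δ = e − u = e − e ρ_c/ρ_m = e (ρ_m − ρ_c)/ρ_m.
e = Δ ρ_m/(ρ_m − ρ_c) = 0.544 km × 3240/490 = 3.6 km.

3.6 km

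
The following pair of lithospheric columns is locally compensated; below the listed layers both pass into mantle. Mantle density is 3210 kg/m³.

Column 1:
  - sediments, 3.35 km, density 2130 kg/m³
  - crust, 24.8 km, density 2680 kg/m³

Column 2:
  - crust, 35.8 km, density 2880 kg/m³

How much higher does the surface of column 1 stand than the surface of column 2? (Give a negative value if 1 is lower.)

For any compensation level in the mantle, the mantle terms cancel and isostasy reduces to e = (Σt_1 − Σt_2) − (Σ(ρt)_1 − Σ(ρt)_2) / ρ_m.
Σt_1 = 28.15 km; Σt_2 = 35.8 km; Σ(ρt)_1 = 73599.5; Σ(ρt)_2 = 103104 (in km·kg/m³).
e = (28.15 − 35.8) − (73599.5 − 103104) / 3210 = 1.54 km.

1.54 km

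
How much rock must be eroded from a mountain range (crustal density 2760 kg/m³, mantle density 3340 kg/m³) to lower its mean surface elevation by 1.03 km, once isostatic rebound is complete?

5.93 km

Net drop Δ = e − u = e − e ρ_c/ρ_m = e (ρ_m − ρ_c)/ρ_m.
e = Δ ρ_m/(ρ_m − ρ_c) = 1.03 km × 3340/580 = 5.93 km.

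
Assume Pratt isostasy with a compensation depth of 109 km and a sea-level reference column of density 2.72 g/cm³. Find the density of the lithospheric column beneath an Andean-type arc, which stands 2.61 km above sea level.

2.66 g/cm³

Pratt balance: ρ_ref D = ρ (D + h).
ρ = ρ_ref D/(D + h) = 2.72 × 109 km/(109 km + 2.61 km) = 2.66 g/cm³.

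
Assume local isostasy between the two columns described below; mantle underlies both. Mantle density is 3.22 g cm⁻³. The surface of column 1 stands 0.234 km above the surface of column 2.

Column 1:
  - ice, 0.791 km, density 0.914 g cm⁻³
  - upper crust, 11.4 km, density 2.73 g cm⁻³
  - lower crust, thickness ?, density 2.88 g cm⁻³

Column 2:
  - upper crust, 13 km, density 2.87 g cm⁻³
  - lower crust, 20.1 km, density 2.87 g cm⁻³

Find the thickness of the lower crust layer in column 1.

Take the compensation level at the base of the deeper column (depth z_c below the surface of column 1) and equate Σ ρ_i t_i down to z_c; mantle fills any gap and the z_c terms cancel.
Column 1: 0.791×0.914 + 11.4×2.73 + x×2.88 + (z_c − 12.191 − x)×3.22
Column 2: 0.234×0 + 13×2.87 + 20.1×2.87 + (z_c − 0.234 − 33.1)×3.22
The z_c×3.22 term appears on both sides and cancels. Collect the known terms of each column as K = Σ(ρt)_known − 3.22 × (depth of known layers): K_1 = 31.844974 − 3.22×12.191 = −7.410046; K_2 = 94.997 − 3.22×(0.234 + 33.1) = −12.33848.
Balance: K_1 − x×(3.22 − 2.88) = K_2, so x = (K_1 − K_2)/(3.22 − 2.88) = 4.92843/0.34 = 14.5 km.

14.5 km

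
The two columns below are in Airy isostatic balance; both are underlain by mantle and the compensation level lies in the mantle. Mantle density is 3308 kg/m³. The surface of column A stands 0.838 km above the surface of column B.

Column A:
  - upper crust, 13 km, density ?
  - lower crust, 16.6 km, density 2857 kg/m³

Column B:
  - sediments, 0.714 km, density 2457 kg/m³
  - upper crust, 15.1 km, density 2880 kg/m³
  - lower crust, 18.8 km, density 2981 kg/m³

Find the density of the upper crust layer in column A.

2650 kg/m³

Take the compensation level at the base of the deeper column (depth z_c below the surface of column A) and equate Σ ρ_i t_i down to z_c; mantle fills any gap and the z_c terms cancel.
Column A: 13×ρ + 16.6×2857 + (z_c − 29.6)×3308
Column B: 0.838×0 + 0.714×2457 + 15.1×2880 + 18.8×2981 + (z_c − 0.838 − 34.614)×3308
The z_c×3308 term appears on both sides and cancels. Collect the known terms of each column as K = Σ(ρt)_known − 3308 × (depth of known layers): K_A = 47426.2 − 3308×29.6 = −50490.6; K_B = 101285.098 − 3308×(0.838 + 34.614) = −15990.118.
Balance: K_A + 13×ρ = K_B, so ρ = (K_B − K_A)/13 = 34500.5/13 = 2650 kg/m³.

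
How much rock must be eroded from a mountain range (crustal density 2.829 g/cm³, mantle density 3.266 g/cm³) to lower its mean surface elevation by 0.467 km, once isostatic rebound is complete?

Net drop Δ = e − u = e − e ρ_c/ρ_m = e (ρ_m − ρ_c)/ρ_m.
e = Δ ρ_m/(ρ_m − ρ_c) = 0.467 km × 3.266/0.437 = 3.49 km.

3.49 km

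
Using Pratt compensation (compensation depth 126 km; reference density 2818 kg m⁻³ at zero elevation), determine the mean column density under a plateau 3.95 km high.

2730 kg m⁻³

Pratt balance: ρ_ref D = ρ (D + h).
ρ = ρ_ref D/(D + h) = 2818 × 126 km/(126 km + 3.95 km) = 2730 kg m⁻³.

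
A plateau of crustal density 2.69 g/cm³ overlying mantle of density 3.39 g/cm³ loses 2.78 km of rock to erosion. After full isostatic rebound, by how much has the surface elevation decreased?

Rebound u = e ρ_c/ρ_m = 2.78 km × 2.69/3.39 = 2.206 km.
Net surface drop = e − u = 2.78 km − 2.206 km = e (ρ_m − ρ_c)/ρ_m = 0.574 km.

0.574 km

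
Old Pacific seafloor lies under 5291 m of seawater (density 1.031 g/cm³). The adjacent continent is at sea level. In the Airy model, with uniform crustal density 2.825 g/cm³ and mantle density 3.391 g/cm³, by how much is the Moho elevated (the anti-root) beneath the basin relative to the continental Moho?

For local isostatic compensation: replacing crust with seawater at the top is compensated by replacing crust with mantle at the base: d (ρ_c − ρ_w) = a (ρ_m − ρ_c).
a = d (ρ_c − ρ_w)/(ρ_m − ρ_c) = 5291 m × 1.794/0.566 = 16800 m.

16800 m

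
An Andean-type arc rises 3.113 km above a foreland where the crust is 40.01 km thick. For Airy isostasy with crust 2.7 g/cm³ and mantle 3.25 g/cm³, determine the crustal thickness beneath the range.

58.4 km

Root depth r = h ρ_c / (ρ_m − ρ_c) = 3.113 km × 2.7 / 0.55 = 15.28 km.
Total thickness = T + h + r = 40.01 km + 3.113 km + 15.28 km = 58.4 km.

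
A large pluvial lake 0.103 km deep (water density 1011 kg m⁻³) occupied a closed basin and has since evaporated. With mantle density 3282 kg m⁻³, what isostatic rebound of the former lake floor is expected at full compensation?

u = d ρ_w/ρ_m = 0.103 km × 1011/3282 = 0.0317 km.

0.0317 km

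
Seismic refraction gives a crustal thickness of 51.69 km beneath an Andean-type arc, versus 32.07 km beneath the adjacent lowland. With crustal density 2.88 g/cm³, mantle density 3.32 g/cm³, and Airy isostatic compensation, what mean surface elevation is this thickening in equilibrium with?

2.6 km

Excess crust Δ = 51.69 km − 32.07 km = 19.62 km, split between elevation h and root r with h + r = Δ.
Airy balance ρ_c h = (ρ_m − ρ_c) r gives r = h ρ_c/(ρ_m − ρ_c), so h (1 + ρ_c/(ρ_m − ρ_c)) = Δ, i.e. h = Δ (ρ_m − ρ_c)/ρ_m.
h = 19.62 km × 0.44/3.32 = 2.6 km.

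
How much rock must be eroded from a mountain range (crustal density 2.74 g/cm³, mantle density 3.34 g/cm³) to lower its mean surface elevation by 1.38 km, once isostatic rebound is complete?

7.68 km

Net drop Δ = e − u = e − e ρ_c/ρ_m = e (ρ_m − ρ_c)/ρ_m.
e = Δ ρ_m/(ρ_m − ρ_c) = 1.38 km × 3.34/0.6 = 7.68 km.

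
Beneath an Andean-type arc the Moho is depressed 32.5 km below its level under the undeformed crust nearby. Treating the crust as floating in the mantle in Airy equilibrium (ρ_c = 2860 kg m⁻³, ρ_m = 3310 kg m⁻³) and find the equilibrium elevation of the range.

Equating mass per unit area of the two columns: ρ_c h = (ρ_m − ρ_c) r.
h = r (ρ_m − ρ_c) / ρ_c = 32.5 km × (3310 − 2860) / 2860 = 5.11 km.

5.11 km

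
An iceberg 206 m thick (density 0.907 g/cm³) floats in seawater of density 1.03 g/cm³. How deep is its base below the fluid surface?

Draft d = t ρ_obj/ρ_fluid = 206 m × 0.907/1.03 = 181 m.

181 m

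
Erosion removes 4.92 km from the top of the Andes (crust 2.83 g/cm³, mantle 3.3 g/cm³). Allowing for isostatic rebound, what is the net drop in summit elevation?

0.701 km

Rebound u = e ρ_c/ρ_m = 4.92 km × 2.83/3.3 = 4.219 km.
Net surface drop = e − u = 4.92 km − 4.219 km = e (ρ_m − ρ_c)/ρ_m = 0.701 km.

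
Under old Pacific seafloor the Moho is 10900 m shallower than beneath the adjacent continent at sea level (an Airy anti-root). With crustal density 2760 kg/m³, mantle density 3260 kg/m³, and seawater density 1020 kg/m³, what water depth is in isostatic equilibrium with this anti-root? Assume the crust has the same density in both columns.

3130 m

Replacing a thickness d of crust by seawater at the top must be balanced by replacing crust with mantle at the base: d (ρ_c − ρ_w) = a (ρ_m − ρ_c).
d = a (ρ_m − ρ_c)/(ρ_c − ρ_w) = 10900 m × 500/1740 = 3130 m.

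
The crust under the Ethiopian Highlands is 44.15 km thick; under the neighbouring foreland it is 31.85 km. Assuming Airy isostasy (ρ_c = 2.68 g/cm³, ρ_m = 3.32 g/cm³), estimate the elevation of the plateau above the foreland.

2.37 km

Excess crust Δ = 44.15 km − 31.85 km = 12.3 km, split between elevation h and root r with h + r = Δ.
Airy balance ρ_c h = (ρ_m − ρ_c) r gives r = h ρ_c/(ρ_m − ρ_c), so h (1 + ρ_c/(ρ_m − ρ_c)) = Δ, i.e. h = Δ (ρ_m − ρ_c)/ρ_m.
h = 12.3 km × 0.64/3.32 = 2.37 km.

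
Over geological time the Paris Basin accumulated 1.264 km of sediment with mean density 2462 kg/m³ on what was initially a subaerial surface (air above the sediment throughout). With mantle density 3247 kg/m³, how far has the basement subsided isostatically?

0.958 km

Subaerial load: s = t ρ_sed / ρ_m = 1.264 km × 2462/3247 = 0.958 km.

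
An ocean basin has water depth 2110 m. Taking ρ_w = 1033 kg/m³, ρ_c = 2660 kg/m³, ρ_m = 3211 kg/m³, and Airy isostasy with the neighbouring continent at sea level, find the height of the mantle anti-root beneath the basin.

In Airy isostatic equilibrium: replacing crust with seawater at the top is compensated by replacing crust with mantle at the base: d (ρ_c − ρ_w) = a (ρ_m − ρ_c).
a = d (ρ_c − ρ_w)/(ρ_m − ρ_c) = 2110 m × 1627/551 = 6230 m.

6230 m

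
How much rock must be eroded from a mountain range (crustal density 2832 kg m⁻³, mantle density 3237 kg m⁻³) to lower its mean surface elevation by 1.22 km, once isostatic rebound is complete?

Net drop Δ = e − u = e − e ρ_c/ρ_m = e (ρ_m − ρ_c)/ρ_m.
e = Δ ρ_m/(ρ_m − ρ_c) = 1.22 km × 3237/405 = 9.75 km.

9.75 km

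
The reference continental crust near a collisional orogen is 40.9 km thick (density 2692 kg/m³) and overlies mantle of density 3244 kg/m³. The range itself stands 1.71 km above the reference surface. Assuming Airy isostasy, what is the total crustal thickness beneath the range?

50.9 km

Root depth r = h ρ_c / (ρ_m − ρ_c) = 1.71 km × 2692 / 552 = 8.339 km.
Total thickness = T + h + r = 40.9 km + 1.71 km + 8.339 km = 50.9 km.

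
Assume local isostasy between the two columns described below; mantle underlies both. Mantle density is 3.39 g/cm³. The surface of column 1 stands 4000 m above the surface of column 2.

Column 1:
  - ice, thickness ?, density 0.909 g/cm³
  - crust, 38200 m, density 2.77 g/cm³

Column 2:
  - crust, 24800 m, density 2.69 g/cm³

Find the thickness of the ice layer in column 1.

2920 m

Take the compensation level at the base of the deeper column (depth z_c below the surface of column 1) and equate Σ ρ_i t_i down to z_c; mantle fills any gap and the z_c terms cancel.
Column 1: x×0.909 + 38200×2.77 + (z_c − 38200 − x)×3.39
Column 2: 4000×0 + 24800×2.69 + (z_c − 4000 − 24800)×3.39
The z_c×3.39 term appears on both sides and cancels. Collect the known terms of each column as K = Σ(ρt)_known − 3.39 × (depth of known layers): K_1 = 105814 − 3.39×38200 = −23684; K_2 = 66712 − 3.39×(4000 + 24800) = −30920.
Balance: K_1 − x×(3.39 − 0.909) = K_2, so x = (K_1 − K_2)/(3.39 − 0.909) = 7236/2.481 = 2920 m.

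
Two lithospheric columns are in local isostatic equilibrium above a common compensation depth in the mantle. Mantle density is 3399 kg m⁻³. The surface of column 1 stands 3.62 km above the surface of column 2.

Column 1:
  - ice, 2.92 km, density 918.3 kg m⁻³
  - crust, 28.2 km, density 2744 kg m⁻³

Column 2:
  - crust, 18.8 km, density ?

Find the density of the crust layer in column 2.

2690 kg m⁻³

Take the compensation level at the base of the deeper column (depth z_c below the surface of column 1) and equate Σ ρ_i t_i down to z_c; mantle fills any gap and the z_c terms cancel.
Column 1: 2.92×918.3 + 28.2×2744 + (z_c − 31.12)×3399
Column 2: 3.62×0 + 18.8×ρ + (z_c − 3.62 − 18.8)×3399
The z_c×3399 term appears on both sides and cancels. Collect the known terms of each column as K = Σ(ρt)_known − 3399 × (depth of known layers): K_1 = 80062.236 − 3399×31.12 = −25714.644; K_2 = 0 − 3399×(3.62 + 18.8) = −76205.58.
Balance: K_1 = K_2 + 18.8×ρ, so ρ = (K_1 − K_2)/18.8 = 50490.9/18.8 = 2690 kg m⁻³.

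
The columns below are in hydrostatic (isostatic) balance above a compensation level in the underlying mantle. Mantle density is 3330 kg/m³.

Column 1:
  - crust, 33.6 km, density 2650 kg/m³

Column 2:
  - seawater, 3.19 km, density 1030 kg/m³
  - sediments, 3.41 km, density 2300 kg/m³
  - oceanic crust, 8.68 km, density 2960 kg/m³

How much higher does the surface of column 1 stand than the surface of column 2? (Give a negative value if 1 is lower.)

2.64 km

For any compensation level in the mantle, the mantle terms cancel and isostasy reduces to e = (Σt_1 − Σt_2) − (Σ(ρt)_1 − Σ(ρt)_2) / ρ_m.
Σt_1 = 33.6 km; Σt_2 = 15.28 km; Σ(ρt)_1 = 89040; Σ(ρt)_2 = 36821.5 (in km·kg/m³).
e = (33.6 − 15.28) − (89040 − 36821.5) / 3330 = 2.64 km.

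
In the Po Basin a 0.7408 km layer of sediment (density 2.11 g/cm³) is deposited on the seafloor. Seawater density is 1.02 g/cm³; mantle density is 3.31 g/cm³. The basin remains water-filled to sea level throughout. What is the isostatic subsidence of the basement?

0.353 km

Submarine loading: the sediment displaces seawater, and the subsidence is in turn flooded, so s (ρ_m − ρ_w) = t (ρ_sed − ρ_w).
s = 0.7408 km × (2.11 − 1.02) / (3.31 − 1.02) = 0.353 km.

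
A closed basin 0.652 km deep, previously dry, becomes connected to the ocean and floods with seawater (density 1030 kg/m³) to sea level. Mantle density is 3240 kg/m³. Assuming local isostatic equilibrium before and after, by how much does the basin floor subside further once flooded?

After flooding the water column is d + s deep. Its weight must equal the weight of mantle displaced by the extra subsidence s: (d + s) ρ_w = s ρ_m.
s = d ρ_w / (ρ_m − ρ_w) = 0.652 km × 1030/(3240 − 1030) = 0.304 km.

0.304 km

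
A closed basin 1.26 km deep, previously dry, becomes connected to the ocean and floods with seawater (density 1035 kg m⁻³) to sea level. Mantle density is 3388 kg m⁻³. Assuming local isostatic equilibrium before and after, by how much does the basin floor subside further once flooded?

0.554 km

After flooding the water column is d + s deep. Its weight must equal the weight of mantle displaced by the extra subsidence s: (d + s) ρ_w = s ρ_m.
s = d ρ_w / (ρ_m − ρ_w) = 1.26 km × 1035/(3388 − 1035) = 0.554 km.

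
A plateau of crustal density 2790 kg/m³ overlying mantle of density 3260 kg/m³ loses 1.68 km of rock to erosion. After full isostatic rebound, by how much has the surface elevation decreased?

0.242 km

Rebound u = e ρ_c/ρ_m = 1.68 km × 2790/3260 = 1.438 km.
Net surface drop = e − u = 1.68 km − 1.438 km = e (ρ_m − ρ_c)/ρ_m = 0.242 km.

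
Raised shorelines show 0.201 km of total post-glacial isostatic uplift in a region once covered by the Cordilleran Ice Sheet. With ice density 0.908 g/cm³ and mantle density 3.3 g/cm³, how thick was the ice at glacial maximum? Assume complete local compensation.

0.731 km

u = t ρ_ice/ρ_m → t = u ρ_m/ρ_ice = 0.201 km × 3.3/0.908 = 0.731 km.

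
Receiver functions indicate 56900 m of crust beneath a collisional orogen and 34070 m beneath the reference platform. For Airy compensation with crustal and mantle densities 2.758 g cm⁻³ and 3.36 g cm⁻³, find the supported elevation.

Excess crust Δ = 56900 m − 34070 m = 22830 m, split between elevation h and root r with h + r = Δ.
Airy balance ρ_c h = (ρ_m − ρ_c) r gives r = h ρ_c/(ρ_m − ρ_c), so h (1 + ρ_c/(ρ_m − ρ_c)) = Δ, i.e. h = Δ (ρ_m − ρ_c)/ρ_m.
h = 22830 m × 0.602/3.36 = 4090 m.

4090 m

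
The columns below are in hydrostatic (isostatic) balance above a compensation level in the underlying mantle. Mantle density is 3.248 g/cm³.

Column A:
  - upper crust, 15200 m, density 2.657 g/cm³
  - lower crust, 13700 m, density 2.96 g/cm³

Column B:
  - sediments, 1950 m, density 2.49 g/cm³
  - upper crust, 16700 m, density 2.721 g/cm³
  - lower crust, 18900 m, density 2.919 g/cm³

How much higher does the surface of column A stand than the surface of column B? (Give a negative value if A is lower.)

For any compensation level in the mantle, the mantle terms cancel and isostasy reduces to e = (Σt_A − Σt_B) − (Σ(ρt)_A − Σ(ρt)_B) / ρ_m.
Σt_A = 28900 m; Σt_B = 37550 m; Σ(ρt)_A = 80938.4; Σ(ρt)_B = 105465.3 (in m·g/cm³).
e = (28900 − 37550) − (80938.4 − 105465.3) / 3.248 = −1100 m.

−1100 m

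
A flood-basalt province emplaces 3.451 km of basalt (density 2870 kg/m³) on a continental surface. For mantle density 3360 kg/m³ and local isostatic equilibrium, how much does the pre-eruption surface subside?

2.95 km

Subaerial loading: s = t ρ_load / ρ_m.
s = 3.451 km × 2870/3360 = 2.95 km.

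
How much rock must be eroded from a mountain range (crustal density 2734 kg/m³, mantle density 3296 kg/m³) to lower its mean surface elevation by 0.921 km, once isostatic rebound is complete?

5.4 km

Net drop Δ = e − u = e − e ρ_c/ρ_m = e (ρ_m − ρ_c)/ρ_m.
e = Δ ρ_m/(ρ_m − ρ_c) = 0.921 km × 3296/562 = 5.4 km.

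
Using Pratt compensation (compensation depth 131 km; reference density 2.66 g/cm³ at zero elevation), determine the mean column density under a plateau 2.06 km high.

2.62 g/cm³

Pratt balance: ρ_ref D = ρ (D + h).
ρ = ρ_ref D/(D + h) = 2.66 × 131 km/(131 km + 2.06 km) = 2.62 g/cm³.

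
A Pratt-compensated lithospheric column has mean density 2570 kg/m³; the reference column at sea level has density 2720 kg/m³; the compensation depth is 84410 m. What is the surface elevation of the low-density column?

ρ_ref D = ρ (D + h) → h = D (ρ_ref − ρ)/ρ.
h = 84410 m × (2720 − 2570)/2570 = 4930 m.

4930 m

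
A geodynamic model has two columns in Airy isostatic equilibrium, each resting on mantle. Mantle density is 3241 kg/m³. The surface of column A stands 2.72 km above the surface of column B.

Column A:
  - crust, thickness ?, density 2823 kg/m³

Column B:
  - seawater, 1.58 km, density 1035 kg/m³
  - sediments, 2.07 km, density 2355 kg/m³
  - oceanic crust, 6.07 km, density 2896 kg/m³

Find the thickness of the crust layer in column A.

38.8 km

Take the compensation level at the base of the deeper column (depth z_c below the surface of column A) and equate Σ ρ_i t_i down to z_c; mantle fills any gap and the z_c terms cancel.
Column A: x×2823 + (z_c − 0 − x)×3241
Column B: 2.72×0 + 1.58×1035 + 2.07×2355 + 6.07×2896 + (z_c − 2.72 − 9.72)×3241
The z_c×3241 term appears on both sides and cancels. Collect the known terms of each column as K = Σ(ρt)_known − 3241 × (depth of known layers): K_A = 0 − 3241×0 = 0; K_B = 24088.87 − 3241×(2.72 + 9.72) = −16229.17.
Balance: K_A − x×(3241 − 2823) = K_B, so x = (K_A − K_B)/(3241 − 2823) = 16229.2/418 = 38.8 km.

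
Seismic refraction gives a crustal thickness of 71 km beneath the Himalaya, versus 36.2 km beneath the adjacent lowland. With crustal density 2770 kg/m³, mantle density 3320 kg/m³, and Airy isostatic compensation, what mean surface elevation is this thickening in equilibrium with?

5.77 km

Excess crust Δ = 71 km − 36.2 km = 34.8 km, split between elevation h and root r with h + r = Δ.
Airy balance ρ_c h = (ρ_m − ρ_c) r gives r = h ρ_c/(ρ_m − ρ_c), so h (1 + ρ_c/(ρ_m − ρ_c)) = Δ, i.e. h = Δ (ρ_m − ρ_c)/ρ_m.
h = 34.8 km × 550/3320 = 5.77 km.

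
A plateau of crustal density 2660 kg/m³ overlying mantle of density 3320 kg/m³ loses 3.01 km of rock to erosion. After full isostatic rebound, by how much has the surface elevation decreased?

Rebound u = e ρ_c/ρ_m = 3.01 km × 2660/3320 = 2.412 km.
Net surface drop = e − u = 3.01 km − 2.412 km = e (ρ_m − ρ_c)/ρ_m = 0.598 km.

0.598 km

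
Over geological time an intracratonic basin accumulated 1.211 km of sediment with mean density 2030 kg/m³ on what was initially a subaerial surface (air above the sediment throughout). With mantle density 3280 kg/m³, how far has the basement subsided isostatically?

0.749 km

Subaerial load: s = t ρ_sed / ρ_m = 1.211 km × 2030/3280 = 0.749 km.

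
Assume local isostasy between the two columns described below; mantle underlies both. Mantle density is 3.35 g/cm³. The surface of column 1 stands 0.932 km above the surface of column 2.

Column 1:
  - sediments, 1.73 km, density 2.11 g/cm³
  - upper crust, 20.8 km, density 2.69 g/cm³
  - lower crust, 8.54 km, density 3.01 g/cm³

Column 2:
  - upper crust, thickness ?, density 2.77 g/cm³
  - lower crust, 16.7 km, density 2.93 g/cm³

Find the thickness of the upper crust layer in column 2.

14.9 km

Take the compensation level at the base of the deeper column (depth z_c below the surface of column 1) and equate Σ ρ_i t_i down to z_c; mantle fills any gap and the z_c terms cancel.
Column 1: 1.73×2.11 + 20.8×2.69 + 8.54×3.01 + (z_c − 31.07)×3.35
Column 2: 0.932×0 + x×2.77 + 16.7×2.93 + (z_c − 0.932 − 16.7 − x)×3.35
The z_c×3.35 term appears on both sides and cancels. Collect the known terms of each column as K = Σ(ρt)_known − 3.35 × (depth of known layers): K_1 = 85.3077 − 3.35×31.07 = −18.7768; K_2 = 48.931 − 3.35×(0.932 + 16.7) = −10.1362.
Balance: K_1 = K_2 − x×(3.35 − 2.77), so x = (K_2 − K_1)/(3.35 − 2.77) = 8.6406/0.58 = 14.9 km.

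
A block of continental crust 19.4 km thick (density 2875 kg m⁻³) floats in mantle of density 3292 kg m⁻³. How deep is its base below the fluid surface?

Draft d = t ρ_obj/ρ_fluid = 19.4 km × 2875/3292 = 16.9 km.

16.9 km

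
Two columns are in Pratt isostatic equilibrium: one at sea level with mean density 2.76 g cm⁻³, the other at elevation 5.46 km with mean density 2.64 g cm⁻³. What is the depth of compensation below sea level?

120 km

ρ_ref D = ρ (D + h) → D (ρ_ref − ρ) = ρ h.
D = ρ h/(ρ_ref − ρ) = 2.64 × 5.46 km/(2.76 − 2.64) = 120 km.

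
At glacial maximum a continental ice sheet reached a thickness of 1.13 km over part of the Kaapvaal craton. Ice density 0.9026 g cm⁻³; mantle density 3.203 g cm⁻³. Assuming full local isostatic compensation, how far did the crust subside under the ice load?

0.318 km

Equating mass per unit area of the two columns: the ice load ρ_ice t is balanced by mantle displaced below, ρ_m s.
s = t ρ_ice / ρ_m = 1.13 km × 0.9026/3.203 = 0.318 km.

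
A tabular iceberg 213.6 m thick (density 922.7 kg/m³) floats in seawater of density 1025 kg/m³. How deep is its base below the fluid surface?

Draft d = t ρ_obj/ρ_fluid = 213.6 m × 922.7/1025 = 192 m.

192 m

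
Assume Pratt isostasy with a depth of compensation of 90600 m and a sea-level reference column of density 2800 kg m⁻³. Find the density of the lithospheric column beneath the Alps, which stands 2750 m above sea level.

Pratt balance: ρ_ref D = ρ (D + h).
ρ = ρ_ref D/(D + h) = 2800 × 90600 m/(90600 m + 2750 m) = 2720 kg m⁻³.

2720 kg m⁻³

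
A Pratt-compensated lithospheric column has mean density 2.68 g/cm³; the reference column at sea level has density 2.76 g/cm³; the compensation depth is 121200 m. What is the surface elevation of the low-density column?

3620 m

ρ_ref D = ρ (D + h) → h = D (ρ_ref − ρ)/ρ.
h = 121200 m × (2.76 − 2.68)/2.68 = 3620 m.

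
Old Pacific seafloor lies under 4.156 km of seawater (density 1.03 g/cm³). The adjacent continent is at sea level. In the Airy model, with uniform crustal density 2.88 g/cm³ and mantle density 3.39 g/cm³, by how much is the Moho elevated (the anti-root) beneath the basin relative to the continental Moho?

15.1 km

By Archimedes' principle applied to the lithosphere: replacing crust with seawater at the top is compensated by replacing crust with mantle at the base: d (ρ_c − ρ_w) = a (ρ_m − ρ_c).
a = d (ρ_c − ρ_w)/(ρ_m − ρ_c) = 4.156 km × 1.85/0.51 = 15.1 km.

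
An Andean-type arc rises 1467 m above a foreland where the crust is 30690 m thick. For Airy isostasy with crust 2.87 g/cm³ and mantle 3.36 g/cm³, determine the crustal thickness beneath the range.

40700 m

Root depth r = h ρ_c / (ρ_m − ρ_c) = 1467 m × 2.87 / 0.49 = 8592 m.
Total thickness = T + h + r = 30690 m + 1467 m + 8592 m = 40700 m.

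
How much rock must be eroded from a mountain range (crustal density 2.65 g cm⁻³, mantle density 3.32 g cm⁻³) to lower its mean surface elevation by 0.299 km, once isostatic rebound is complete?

1.48 km

Net drop Δ = e − u = e − e ρ_c/ρ_m = e (ρ_m − ρ_c)/ρ_m.
e = Δ ρ_m/(ρ_m − ρ_c) = 0.299 km × 3.32/0.67 = 1.48 km.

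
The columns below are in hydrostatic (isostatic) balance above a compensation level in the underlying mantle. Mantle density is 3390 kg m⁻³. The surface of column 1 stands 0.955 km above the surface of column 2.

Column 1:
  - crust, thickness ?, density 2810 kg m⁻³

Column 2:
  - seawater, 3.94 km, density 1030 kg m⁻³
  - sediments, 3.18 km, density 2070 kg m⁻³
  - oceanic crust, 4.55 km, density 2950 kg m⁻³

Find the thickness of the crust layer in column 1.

Take the compensation level at the base of the deeper column (depth z_c below the surface of column 1) and equate Σ ρ_i t_i down to z_c; mantle fills any gap and the z_c terms cancel.
Column 1: x×2810 + (z_c − 0 − x)×3390
Column 2: 0.955×0 + 3.94×1030 + 3.18×2070 + 4.55×2950 + (z_c − 0.955 − 11.67)×3390
The z_c×3390 term appears on both sides and cancels. Collect the known terms of each column as K = Σ(ρt)_known − 3390 × (depth of known layers): K_1 = 0 − 3390×0 = 0; K_2 = 24063.3 − 3390×(0.955 + 11.67) = −18735.45.
Balance: K_1 − x×(3390 − 2810) = K_2, so x = (K_1 − K_2)/(3390 − 2810) = 18735.5/580 = 32.3 km.

32.3 km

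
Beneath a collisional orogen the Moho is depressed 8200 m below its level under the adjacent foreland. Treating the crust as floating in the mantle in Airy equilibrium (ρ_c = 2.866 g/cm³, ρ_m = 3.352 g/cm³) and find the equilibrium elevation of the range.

1390 m

In Airy isostatic equilibrium: ρ_c h = (ρ_m − ρ_c) r.
h = r (ρ_m − ρ_c) / ρ_c = 8200 m × (3.352 − 2.866) / 2.866 = 1390 m.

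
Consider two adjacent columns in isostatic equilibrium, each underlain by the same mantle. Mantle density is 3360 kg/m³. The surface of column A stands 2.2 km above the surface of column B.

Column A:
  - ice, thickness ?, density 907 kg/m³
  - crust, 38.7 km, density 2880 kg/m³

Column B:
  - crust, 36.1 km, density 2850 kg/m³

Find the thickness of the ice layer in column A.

Take the compensation level at the base of the deeper column (depth z_c below the surface of column A) and equate Σ ρ_i t_i down to z_c; mantle fills any gap and the z_c terms cancel.
Column A: x×907 + 38.7×2880 + (z_c − 38.7 − x)×3360
Column B: 2.2×0 + 36.1×2850 + (z_c − 2.2 − 36.1)×3360
The z_c×3360 term appears on both sides and cancels. Collect the known terms of each column as K = Σ(ρt)_known − 3360 × (depth of known layers): K_A = 111456 − 3360×38.7 = −18576; K_B = 102885 − 3360×(2.2 + 36.1) = −25803.
Balance: K_A − x×(3360 − 907) = K_B, so x = (K_A − K_B)/(3360 − 907) = 7227/2453 = 2.95 km.

2.95 km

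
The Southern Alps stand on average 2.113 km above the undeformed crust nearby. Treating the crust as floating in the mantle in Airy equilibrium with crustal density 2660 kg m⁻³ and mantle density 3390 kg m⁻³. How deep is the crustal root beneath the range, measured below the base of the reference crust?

7.7 km

Equating mass per unit area of the two columns: the weight of the topography is balanced by the buoyancy of the root, ρ_c h = (ρ_m − ρ_c) r.
r = h · ρ_c / (ρ_m − ρ_c) = 2.113 km × 2660 / (3390 − 2660) = 7.7 km.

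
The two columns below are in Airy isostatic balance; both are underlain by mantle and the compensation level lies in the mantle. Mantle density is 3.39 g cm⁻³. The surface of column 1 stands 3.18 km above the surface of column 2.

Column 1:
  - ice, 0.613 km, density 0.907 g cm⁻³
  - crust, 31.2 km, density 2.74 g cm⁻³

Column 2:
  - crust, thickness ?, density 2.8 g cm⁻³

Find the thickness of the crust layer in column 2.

Take the compensation level at the base of the deeper column (depth z_c below the surface of column 1) and equate Σ ρ_i t_i down to z_c; mantle fills any gap and the z_c terms cancel.
Column 1: 0.613×0.907 + 31.2×2.74 + (z_c − 31.813)×3.39
Column 2: 3.18×0 + x×2.8 + (z_c − 3.18 − 0 − x)×3.39
The z_c×3.39 term appears on both sides and cancels. Collect the known terms of each column as K = Σ(ρt)_known − 3.39 × (depth of known layers): K_1 = 86.043991 − 3.39×31.813 = −21.802079; K_2 = 0 − 3.39×(3.18 + 0) = −10.7802.
Balance: K_1 = K_2 − x×(3.39 − 2.8), so x = (K_2 − K_1)/(3.39 − 2.8) = 11.0219/0.59 = 18.7 km.

18.7 km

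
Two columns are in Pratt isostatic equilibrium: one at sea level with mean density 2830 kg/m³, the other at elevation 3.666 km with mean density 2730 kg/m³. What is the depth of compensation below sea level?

100 km

ρ_ref D = ρ (D + h) → D (ρ_ref − ρ) = ρ h.
D = ρ h/(ρ_ref − ρ) = 2730 × 3.666 km/(2830 − 2730) = 100 km.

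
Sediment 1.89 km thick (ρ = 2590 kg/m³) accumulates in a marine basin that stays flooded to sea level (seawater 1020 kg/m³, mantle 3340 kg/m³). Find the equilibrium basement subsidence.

1.28 km

Submarine loading: the sediment displaces seawater, and the subsidence is in turn flooded, so s (ρ_m − ρ_w) = t (ρ_sed − ρ_w).
s = 1.89 km × (2590 − 1020) / (3340 − 1020) = 1.28 km.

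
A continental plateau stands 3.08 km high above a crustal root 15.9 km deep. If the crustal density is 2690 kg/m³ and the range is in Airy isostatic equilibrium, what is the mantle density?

3210 kg/m³

Airy balance: ρ_c h = (ρ_m − ρ_c) r → ρ_m = ρ_c (1 + h/r).
ρ_m = 2690 × (1 + 3.08 km/15.9 km) = 3210 kg/m³.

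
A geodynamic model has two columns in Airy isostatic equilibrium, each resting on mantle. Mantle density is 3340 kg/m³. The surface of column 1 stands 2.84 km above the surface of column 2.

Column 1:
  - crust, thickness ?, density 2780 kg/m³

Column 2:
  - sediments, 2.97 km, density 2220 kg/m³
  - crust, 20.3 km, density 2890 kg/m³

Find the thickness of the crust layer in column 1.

39.2 km

Take the compensation level at the base of the deeper column (depth z_c below the surface of column 1) and equate Σ ρ_i t_i down to z_c; mantle fills any gap and the z_c terms cancel.
Column 1: x×2780 + (z_c − 0 − x)×3340
Column 2: 2.84×0 + 2.97×2220 + 20.3×2890 + (z_c − 2.84 − 23.27)×3340
The z_c×3340 term appears on both sides and cancels. Collect the known terms of each column as K = Σ(ρt)_known − 3340 × (depth of known layers): K_1 = 0 − 3340×0 = 0; K_2 = 65260.4 − 3340×(2.84 + 23.27) = −21947.
Balance: K_1 − x×(3340 − 2780) = K_2, so x = (K_1 − K_2)/(3340 − 2780) = 21947/560 = 39.2 km.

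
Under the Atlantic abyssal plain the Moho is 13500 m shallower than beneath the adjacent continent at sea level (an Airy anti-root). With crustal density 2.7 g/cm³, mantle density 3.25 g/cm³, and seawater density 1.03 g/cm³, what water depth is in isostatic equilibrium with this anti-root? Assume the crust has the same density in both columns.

4450 m

Replacing a thickness d of crust by seawater at the top must be balanced by replacing crust with mantle at the base: d (ρ_c − ρ_w) = a (ρ_m − ρ_c).
d = a (ρ_m − ρ_c)/(ρ_c − ρ_w) = 13500 m × 0.55/1.67 = 4450 m.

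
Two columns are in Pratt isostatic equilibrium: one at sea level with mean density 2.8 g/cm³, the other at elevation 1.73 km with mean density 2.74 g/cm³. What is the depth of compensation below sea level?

ρ_ref D = ρ (D + h) → D (ρ_ref − ρ) = ρ h.
D = ρ h/(ρ_ref − ρ) = 2.74 × 1.73 km/(2.8 − 2.74) = 79 km.

79 km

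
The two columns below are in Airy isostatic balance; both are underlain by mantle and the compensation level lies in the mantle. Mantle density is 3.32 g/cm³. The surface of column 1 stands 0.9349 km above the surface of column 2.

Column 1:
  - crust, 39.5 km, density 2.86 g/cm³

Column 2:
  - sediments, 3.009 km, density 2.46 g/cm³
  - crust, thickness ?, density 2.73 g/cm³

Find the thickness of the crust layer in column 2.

21.1 km

Take the compensation level at the base of the deeper column (depth z_c below the surface of column 1) and equate Σ ρ_i t_i down to z_c; mantle fills any gap and the z_c terms cancel.
Column 1: 39.5×2.86 + (z_c − 39.5)×3.32
Column 2: 0.9349×0 + 3.009×2.46 + x×2.73 + (z_c − 0.9349 − 3.009 − x)×3.32
The z_c×3.32 term appears on both sides and cancels. Collect the known terms of each column as K = Σ(ρt)_known − 3.32 × (depth of known layers): K_1 = 112.97 − 3.32×39.5 = −18.17; K_2 = 7.40214 − 3.32×(0.9349 + 3.009) = −5.691608.
Balance: K_1 = K_2 − x×(3.32 − 2.73), so x = (K_2 − K_1)/(3.32 − 2.73) = 12.4784/0.59 = 21.1 km.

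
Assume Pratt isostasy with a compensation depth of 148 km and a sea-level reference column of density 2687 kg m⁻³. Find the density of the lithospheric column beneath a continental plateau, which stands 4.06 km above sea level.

Pratt balance: ρ_ref D = ρ (D + h).
ρ = ρ_ref D/(D + h) = 2687 × 148 km/(148 km + 4.06 km) = 2620 kg m⁻³.

2620 kg m⁻³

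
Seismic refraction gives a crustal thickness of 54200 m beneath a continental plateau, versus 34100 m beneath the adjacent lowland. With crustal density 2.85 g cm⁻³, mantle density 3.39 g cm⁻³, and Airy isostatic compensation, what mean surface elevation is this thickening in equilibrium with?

Excess crust Δ = 54200 m − 34100 m = 20100 m, split between elevation h and root r with h + r = Δ.
Airy balance ρ_c h = (ρ_m − ρ_c) r gives r = h ρ_c/(ρ_m − ρ_c), so h (1 + ρ_c/(ρ_m − ρ_c)) = Δ, i.e. h = Δ (ρ_m − ρ_c)/ρ_m.
h = 20100 m × 0.54/3.39 = 3200 m.

3200 m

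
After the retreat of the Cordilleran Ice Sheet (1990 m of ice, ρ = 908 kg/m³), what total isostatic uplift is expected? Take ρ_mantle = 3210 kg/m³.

Removing the load lets mantle flow back in; uplift u satisfies ρ_ice t = ρ_m u.
u = t ρ_ice/ρ_m = 1990 m × 908/3210 = 563 m.

563 m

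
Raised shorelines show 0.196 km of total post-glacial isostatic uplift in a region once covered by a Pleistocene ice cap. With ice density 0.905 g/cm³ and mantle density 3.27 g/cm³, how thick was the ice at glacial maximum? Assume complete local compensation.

u = t ρ_ice/ρ_m → t = u ρ_m/ρ_ice = 0.196 km × 3.27/0.905 = 0.708 km.

0.708 km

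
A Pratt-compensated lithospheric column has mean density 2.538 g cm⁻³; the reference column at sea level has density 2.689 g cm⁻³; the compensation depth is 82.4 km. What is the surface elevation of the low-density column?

ρ_ref D = ρ (D + h) → h = D (ρ_ref − ρ)/ρ.
h = 82.4 km × (2.689 − 2.538)/2.538 = 4.9 km.

4.9 km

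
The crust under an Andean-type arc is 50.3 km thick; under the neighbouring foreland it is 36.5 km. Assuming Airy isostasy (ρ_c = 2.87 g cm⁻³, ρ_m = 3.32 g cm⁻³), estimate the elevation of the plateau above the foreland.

1.87 km

Excess crust Δ = 50.3 km − 36.5 km = 13.8 km, split between elevation h and root r with h + r = Δ.
Airy balance ρ_c h = (ρ_m − ρ_c) r gives r = h ρ_c/(ρ_m − ρ_c), so h (1 + ρ_c/(ρ_m − ρ_c)) = Δ, i.e. h = Δ (ρ_m − ρ_c)/ρ_m.
h = 13.8 km × 0.45/3.32 = 1.87 km.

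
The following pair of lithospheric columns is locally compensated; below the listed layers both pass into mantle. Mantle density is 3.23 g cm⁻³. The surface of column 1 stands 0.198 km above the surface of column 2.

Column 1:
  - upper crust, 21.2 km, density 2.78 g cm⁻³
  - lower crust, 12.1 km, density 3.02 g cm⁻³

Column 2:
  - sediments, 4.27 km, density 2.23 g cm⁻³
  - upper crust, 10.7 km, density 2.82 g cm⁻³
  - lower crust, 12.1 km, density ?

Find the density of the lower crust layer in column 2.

Take the compensation level at the base of the deeper column (depth z_c below the surface of column 1) and equate Σ ρ_i t_i down to z_c; mantle fills any gap and the z_c terms cancel.
Column 1: 21.2×2.78 + 12.1×3.02 + (z_c − 33.3)×3.23
Column 2: 0.198×0 + 4.27×2.23 + 10.7×2.82 + 12.1×ρ + (z_c − 0.198 − 27.07)×3.23
The z_c×3.23 term appears on both sides and cancels. Collect the known terms of each column as K = Σ(ρt)_known − 3.23 × (depth of known layers): K_1 = 95.478 − 3.23×33.3 = −12.081; K_2 = 39.6961 − 3.23×(0.198 + 27.07) = −48.37954.
Balance: K_1 = K_2 + 12.1×ρ, so ρ = (K_1 − K_2)/12.1 = 36.2985/12.1 = 3 g cm⁻³.

3 g cm⁻³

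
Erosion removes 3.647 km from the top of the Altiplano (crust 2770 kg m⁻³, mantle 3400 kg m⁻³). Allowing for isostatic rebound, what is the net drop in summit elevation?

0.676 km

Rebound u = e ρ_c/ρ_m = 3.647 km × 2770/3400 = 2.971 km.
Net surface drop = e − u = 3.647 km − 2.971 km = e (ρ_m − ρ_c)/ρ_m = 0.676 km.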